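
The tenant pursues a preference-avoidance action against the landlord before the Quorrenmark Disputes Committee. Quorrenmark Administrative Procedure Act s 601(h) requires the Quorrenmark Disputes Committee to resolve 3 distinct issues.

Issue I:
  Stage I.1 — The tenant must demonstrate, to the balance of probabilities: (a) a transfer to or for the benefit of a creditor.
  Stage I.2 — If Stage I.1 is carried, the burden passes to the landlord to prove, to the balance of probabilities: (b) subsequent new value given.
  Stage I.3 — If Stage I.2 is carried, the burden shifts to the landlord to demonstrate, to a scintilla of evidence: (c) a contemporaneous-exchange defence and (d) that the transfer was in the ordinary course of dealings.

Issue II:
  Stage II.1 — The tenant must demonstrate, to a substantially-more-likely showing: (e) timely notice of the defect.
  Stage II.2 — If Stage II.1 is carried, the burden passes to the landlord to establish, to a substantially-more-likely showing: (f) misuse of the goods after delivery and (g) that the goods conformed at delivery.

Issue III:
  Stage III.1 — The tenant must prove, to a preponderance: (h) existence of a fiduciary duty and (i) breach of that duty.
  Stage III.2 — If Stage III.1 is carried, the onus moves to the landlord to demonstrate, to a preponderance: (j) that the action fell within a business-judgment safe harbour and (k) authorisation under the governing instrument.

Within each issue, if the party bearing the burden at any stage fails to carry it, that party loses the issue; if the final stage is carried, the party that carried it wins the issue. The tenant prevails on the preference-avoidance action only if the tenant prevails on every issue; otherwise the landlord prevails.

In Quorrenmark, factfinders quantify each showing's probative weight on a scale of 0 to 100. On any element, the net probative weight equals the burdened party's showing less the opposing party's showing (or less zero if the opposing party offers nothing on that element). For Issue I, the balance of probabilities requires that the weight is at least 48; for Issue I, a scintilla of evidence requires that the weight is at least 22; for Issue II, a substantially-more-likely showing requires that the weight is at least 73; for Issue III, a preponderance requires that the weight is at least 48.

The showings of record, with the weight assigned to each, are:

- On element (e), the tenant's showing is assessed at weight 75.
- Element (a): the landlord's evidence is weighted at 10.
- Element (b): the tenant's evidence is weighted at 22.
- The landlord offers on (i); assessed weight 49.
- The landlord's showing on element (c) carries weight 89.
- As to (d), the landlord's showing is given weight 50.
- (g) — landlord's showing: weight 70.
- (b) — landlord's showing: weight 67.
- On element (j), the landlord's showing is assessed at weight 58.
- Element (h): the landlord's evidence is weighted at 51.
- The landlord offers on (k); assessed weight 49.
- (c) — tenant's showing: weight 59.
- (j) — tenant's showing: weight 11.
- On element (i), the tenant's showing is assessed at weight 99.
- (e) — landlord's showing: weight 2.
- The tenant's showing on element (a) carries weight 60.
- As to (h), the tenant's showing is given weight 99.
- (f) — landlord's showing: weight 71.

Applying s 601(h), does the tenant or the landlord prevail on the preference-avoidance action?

— Issue I —
Stage I.1 (tenant, the balance of probabilities, weight is at least 48): (a) net 60−10=50 ≥ 48 — meets.
  Stage I.1 is satisfied; the onus moves to the landlord.
Stage I.2 (landlord, the balance of probabilities, weight is at least 48): (b) net 67−22=45 < 48 — fails.
  The landlord does not carry Stage I.2.
The tenant prevails on this issue.
— Issue II —
Stage II.1 — burden on tenant; standard: a substantially-more-likely showing (weight is at least 73).
    (e): 75 − 2 = 73 ≥ 73 [met]
  Stage II.1 is satisfied; the onus moves to the landlord.
Stage II.2 — burden on landlord; standard: a substantially-more-likely showing (weight is at least 73).
    (f): 71 < 73 [not met]
    (g): 70 < 73 [not met]
  Stage II.2 not carried; the landlord fails its burden.
The tenant prevails on this issue.
— Issue III —
Stage III.1 (tenant, a preponderance, weight is at least 48): (h) net 99−51=48 ≥ 48 — meets; (i) net 99−49=50 ≥ 48 — meets.
  Stage III.1 is satisfied; the onus moves to the landlord.
Stage III.2 (landlord, a preponderance, weight is at least 48): (j) net 58−11=47 < 48 — fails; (k) 49 ≥ 48 — meets.
  The landlord does not carry Stage III.2.
The tenant prevails on this issue.
Per-issue: Issue I → tenant; Issue II → tenant; Issue III → tenant. The tenant must prevail on every issue; overall, the tenant prevails.

tenant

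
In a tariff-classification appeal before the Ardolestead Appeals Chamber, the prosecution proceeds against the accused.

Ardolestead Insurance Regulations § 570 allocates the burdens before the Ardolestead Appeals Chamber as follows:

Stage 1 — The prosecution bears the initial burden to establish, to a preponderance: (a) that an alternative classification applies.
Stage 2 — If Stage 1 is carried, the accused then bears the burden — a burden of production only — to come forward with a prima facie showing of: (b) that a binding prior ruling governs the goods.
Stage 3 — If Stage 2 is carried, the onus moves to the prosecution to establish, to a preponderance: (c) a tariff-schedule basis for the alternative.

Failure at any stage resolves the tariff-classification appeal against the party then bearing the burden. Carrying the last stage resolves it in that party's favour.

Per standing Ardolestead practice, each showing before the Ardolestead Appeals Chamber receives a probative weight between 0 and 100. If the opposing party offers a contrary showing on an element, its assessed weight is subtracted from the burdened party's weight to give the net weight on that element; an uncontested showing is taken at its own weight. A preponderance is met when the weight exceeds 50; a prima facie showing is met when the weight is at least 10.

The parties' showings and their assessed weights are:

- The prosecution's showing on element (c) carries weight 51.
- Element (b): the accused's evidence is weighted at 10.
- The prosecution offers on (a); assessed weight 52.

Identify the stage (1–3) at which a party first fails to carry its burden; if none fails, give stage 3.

At Stage 1 the prosecution must meet a preponderance (weight exceeds 50): on (a) the weight is 52, > 50, so (a) meets the standard.
  Stage 1 is satisfied; the onus moves to the accused.
At Stage 2 the accused must meet a prima facie showing (weight is at least 10): on (b) the weight is 10, which does reach 10, so (b) meets the standard.
  The accused carries Stage 2; the prosecution now bears the burden.
At Stage 3 the prosecution must meet a preponderance (weight exceeds 50): on (c) the weight is 51, > 50, so (c) meets the standard.
  The prosecution carries the last stage.
Every stage carried; the prosecution prevails.

stage 3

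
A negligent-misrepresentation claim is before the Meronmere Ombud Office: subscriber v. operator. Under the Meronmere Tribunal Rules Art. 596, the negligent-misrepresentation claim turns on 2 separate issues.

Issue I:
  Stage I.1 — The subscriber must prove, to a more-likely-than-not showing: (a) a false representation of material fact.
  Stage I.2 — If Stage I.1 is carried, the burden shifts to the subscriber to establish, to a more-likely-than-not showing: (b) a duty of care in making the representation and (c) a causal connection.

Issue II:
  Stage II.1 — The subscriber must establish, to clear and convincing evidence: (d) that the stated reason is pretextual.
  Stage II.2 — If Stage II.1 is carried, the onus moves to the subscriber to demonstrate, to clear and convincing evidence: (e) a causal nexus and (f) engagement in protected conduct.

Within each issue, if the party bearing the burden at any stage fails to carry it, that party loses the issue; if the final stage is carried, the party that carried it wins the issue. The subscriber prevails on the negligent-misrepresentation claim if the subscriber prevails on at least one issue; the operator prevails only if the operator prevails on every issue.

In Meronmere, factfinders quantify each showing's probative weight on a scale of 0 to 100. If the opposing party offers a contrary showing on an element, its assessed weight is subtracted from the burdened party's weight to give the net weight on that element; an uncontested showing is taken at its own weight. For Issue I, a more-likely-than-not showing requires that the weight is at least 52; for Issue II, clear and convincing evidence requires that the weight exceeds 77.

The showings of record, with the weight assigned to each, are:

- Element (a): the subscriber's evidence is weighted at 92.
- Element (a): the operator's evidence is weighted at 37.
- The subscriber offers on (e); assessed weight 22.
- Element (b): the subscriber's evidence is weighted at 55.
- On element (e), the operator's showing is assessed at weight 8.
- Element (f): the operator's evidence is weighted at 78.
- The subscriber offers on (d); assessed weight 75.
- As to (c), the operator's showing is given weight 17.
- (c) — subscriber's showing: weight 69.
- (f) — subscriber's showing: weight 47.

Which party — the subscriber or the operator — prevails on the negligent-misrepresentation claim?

subscriber

— Issue I —
Stage I.1 — burden on subscriber; standard: a more-likely-than-not showing (weight is at least 52).
    (a): 92 − 37 = 55 ≥ 52 [met]
  Stage I.1 is satisfied; the subscriber continues to bear the burden.
Stage I.2 — burden on subscriber; standard: a more-likely-than-not showing (weight is at least 52).
    (b): 55 ≥ 52 [met]
    (c): 69 − 17 = 52 ≥ 52 [met]
  All elements met at the final stage.
With every stage satisfied, the subscriber prevails on this issue.
— Issue II —
Stage II.1 — burden on subscriber; standard: clear and convincing evidence (weight exceeds 77).
    (d): 75 ≤ 77 [not met]
  The subscriber does not carry Stage II.1.
The analysis ends at Stage II.1; the operator prevails on this issue.
Per-issue: Issue I → subscriber; Issue II → operator. The subscriber must prevail on at least one issue; overall, the subscriber prevails.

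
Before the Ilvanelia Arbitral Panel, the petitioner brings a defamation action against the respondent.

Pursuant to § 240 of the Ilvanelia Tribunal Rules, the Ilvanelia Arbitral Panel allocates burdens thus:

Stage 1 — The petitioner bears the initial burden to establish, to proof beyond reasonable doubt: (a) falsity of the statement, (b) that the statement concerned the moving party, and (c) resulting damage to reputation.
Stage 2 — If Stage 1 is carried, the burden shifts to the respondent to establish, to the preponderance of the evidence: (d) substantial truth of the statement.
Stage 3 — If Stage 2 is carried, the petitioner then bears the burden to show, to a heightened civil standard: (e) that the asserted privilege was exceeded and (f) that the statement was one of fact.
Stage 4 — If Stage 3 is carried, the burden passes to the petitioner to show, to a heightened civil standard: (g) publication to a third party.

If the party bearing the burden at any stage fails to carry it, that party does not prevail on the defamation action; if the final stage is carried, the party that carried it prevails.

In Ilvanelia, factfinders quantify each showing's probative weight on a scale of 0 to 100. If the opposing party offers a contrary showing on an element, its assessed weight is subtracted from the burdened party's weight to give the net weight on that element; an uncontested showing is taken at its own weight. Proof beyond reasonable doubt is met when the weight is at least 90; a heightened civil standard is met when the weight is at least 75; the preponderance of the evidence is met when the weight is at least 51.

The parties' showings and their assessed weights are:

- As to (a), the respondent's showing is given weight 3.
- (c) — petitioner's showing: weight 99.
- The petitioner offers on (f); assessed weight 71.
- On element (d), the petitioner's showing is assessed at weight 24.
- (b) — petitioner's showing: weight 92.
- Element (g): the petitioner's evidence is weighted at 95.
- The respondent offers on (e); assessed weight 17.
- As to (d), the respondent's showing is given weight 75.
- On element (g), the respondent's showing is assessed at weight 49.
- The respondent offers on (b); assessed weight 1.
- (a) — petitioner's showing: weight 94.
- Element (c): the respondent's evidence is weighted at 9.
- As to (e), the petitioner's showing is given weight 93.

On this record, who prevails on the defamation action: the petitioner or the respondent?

respondent

Stage 1 (petitioner, proof beyond reasonable doubt, weight is at least 90): (a) net 94−3=91 ≥ 90 — meets; (b) net 92−1=91 ≥ 90 — meets; (c) net 99−9=90 ≥ 90 — meets.
  The petitioner carries Stage 1; the respondent now bears the burden.
Stage 2 (respondent, the preponderance of the evidence, weight is at least 51): (d) net 75−24=51 ≥ 51 — meets.
  Stage 2 is satisfied; the onus moves to the petitioner.
Stage 3 (petitioner, a heightened civil standard, weight is at least 75): (e) net 93−17=76 ≥ 75 — meets; (f) 71 < 75 — fails.
  Not every element is met, so the petitioner fails to carry Stage 3.
So the respondent prevails.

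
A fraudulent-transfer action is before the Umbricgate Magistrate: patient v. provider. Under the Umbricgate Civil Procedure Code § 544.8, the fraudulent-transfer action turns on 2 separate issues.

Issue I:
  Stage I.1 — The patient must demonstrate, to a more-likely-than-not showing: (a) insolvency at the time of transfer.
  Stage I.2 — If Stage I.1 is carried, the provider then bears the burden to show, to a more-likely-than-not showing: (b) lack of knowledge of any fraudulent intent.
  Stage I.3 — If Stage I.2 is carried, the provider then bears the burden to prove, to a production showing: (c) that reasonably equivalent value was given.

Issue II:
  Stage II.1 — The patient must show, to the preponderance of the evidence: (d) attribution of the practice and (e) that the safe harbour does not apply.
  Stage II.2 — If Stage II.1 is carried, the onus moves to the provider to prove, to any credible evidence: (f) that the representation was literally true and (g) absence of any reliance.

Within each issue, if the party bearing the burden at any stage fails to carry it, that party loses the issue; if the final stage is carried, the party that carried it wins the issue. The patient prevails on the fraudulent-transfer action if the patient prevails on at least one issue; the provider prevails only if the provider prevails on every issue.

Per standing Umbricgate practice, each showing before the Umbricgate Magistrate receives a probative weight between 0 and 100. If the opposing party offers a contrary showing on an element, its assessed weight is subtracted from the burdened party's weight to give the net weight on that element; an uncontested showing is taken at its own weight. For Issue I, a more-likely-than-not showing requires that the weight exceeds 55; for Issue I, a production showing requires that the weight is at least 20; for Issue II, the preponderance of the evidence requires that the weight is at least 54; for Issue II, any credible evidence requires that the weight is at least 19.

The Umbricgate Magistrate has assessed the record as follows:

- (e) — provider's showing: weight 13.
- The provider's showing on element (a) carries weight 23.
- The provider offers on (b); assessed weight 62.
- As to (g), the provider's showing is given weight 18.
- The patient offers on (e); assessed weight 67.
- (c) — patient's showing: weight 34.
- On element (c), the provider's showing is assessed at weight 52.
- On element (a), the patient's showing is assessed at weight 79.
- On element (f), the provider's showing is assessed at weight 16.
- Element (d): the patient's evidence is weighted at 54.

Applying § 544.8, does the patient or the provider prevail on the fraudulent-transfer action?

patient

— Issue I —
Stage I.1 (patient, a more-likely-than-not showing, weight exceeds 55): (a) net 79−23=56 > 55 — meets.
  Stage I.1 is satisfied; the onus moves to the provider.
Stage I.2 (provider, a more-likely-than-not showing, weight exceeds 55): (b) 62 > 55 — meets.
  Stage I.2 is satisfied; the provider continues to bear the burden.
Stage I.3 (provider, a production showing, weight is at least 20): (c) net 52−34=18 < 20 — fails.
  Stage I.3 not carried; the provider fails its burden.
So the patient prevails on this issue.
— Issue II —
Stage II.1 — burden on patient; standard: the preponderance of the evidence (weight is at least 54).
    (d): 54 ≥ 54 [met]
    (e): 67 − 13 = 54 ≥ 54 [met]
  All elements met. The burden passes to the provider.
Stage II.2 — burden on provider; standard: any credible evidence (weight is at least 19).
    (f): 16 < 19 [not met]
    (g): 18 < 19 [not met]
  Stage II.2 not carried; the provider fails its burden.
So the patient prevails on this issue.
Per-issue: Issue I → patient; Issue II → patient. The patient must prevail on at least one issue; overall, the patient prevails.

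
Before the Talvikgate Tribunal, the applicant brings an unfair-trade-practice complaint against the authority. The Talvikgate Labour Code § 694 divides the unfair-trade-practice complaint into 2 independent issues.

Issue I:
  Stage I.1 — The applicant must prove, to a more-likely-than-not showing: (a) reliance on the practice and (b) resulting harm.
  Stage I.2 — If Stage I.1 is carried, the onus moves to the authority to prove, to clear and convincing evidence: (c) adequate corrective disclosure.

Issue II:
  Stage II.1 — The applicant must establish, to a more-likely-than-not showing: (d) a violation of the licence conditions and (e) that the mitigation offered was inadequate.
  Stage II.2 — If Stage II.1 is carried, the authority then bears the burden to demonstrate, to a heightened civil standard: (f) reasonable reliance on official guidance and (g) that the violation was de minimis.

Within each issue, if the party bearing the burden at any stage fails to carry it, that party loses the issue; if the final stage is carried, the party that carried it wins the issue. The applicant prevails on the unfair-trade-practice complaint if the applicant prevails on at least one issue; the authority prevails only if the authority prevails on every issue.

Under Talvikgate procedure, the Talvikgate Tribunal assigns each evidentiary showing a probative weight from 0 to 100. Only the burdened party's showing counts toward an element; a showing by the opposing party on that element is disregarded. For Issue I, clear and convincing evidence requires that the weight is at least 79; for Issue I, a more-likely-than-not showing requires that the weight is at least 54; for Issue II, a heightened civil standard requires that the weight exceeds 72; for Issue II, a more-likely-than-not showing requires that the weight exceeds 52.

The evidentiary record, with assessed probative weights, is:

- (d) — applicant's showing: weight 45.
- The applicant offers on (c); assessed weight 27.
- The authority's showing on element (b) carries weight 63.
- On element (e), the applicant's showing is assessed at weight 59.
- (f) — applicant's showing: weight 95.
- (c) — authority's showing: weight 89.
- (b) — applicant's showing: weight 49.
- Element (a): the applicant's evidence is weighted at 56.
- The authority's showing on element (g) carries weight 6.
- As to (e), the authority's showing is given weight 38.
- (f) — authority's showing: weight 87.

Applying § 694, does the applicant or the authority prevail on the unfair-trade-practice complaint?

— Issue I —
At Stage I.1 the applicant must meet a more-likely-than-not showing (weight is at least 54): on (a) the weight is 56, which does reach 54, so (a) meets the standard; on (b) the weight is 49 (the authority's 63 is given no effect), which does not reach 54, so (b) does not meet the standard.
  The applicant does not carry Stage I.1.
The analysis ends at Stage I.1; the authority prevails on this issue.
— Issue II —
At Stage II.1 the applicant must meet a more-likely-than-not showing (weight exceeds 52): on (d) the weight is 45, ≤ 52, so (d) does not meet the standard; on (e) the weight is 59 (the authority's 38 is given no effect), which does exceed 52, so (e) meets the standard.
  The applicant does not carry Stage II.1.
So the authority prevails on this issue.
Per-issue: Issue I → authority; Issue II → authority. The applicant must prevail on at least one issue; overall, the authority prevails.

authority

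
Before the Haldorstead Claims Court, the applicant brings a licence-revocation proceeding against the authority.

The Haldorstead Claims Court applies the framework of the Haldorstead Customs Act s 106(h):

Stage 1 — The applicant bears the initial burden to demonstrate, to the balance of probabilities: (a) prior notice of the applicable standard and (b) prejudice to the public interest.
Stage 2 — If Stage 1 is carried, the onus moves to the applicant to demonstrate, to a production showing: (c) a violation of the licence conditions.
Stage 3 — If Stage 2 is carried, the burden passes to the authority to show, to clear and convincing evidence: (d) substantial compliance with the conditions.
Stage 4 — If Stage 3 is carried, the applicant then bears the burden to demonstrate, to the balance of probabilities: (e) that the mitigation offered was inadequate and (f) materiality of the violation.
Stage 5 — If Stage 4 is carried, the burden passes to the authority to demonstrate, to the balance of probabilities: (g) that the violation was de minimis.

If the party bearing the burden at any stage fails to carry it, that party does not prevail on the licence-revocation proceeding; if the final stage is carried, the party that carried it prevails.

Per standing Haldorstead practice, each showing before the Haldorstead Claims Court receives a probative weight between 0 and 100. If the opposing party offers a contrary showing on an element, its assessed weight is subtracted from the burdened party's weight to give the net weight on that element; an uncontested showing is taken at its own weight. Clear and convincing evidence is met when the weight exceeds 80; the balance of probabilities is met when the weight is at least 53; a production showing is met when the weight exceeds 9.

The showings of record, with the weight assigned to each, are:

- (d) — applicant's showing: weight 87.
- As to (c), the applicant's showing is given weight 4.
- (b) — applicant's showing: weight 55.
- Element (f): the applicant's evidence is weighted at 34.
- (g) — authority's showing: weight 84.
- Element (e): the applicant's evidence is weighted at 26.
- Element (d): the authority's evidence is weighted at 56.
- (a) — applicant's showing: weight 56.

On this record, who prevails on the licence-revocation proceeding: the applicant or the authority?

authority

Stage 1 — burden on applicant; standard: the balance of probabilities (weight is at least 53).
    (a): 56 ≥ 53 [met]
    (b): 55 ≥ 53 [met]
  All elements met. The applicant retains the burden for Stage 2.
Stage 2 — burden on applicant; standard: a production showing (weight exceeds 9).
    (c): 4 ≤ 9 [not met]
  Stage 2 not carried; the applicant fails its burden.
The authority prevails.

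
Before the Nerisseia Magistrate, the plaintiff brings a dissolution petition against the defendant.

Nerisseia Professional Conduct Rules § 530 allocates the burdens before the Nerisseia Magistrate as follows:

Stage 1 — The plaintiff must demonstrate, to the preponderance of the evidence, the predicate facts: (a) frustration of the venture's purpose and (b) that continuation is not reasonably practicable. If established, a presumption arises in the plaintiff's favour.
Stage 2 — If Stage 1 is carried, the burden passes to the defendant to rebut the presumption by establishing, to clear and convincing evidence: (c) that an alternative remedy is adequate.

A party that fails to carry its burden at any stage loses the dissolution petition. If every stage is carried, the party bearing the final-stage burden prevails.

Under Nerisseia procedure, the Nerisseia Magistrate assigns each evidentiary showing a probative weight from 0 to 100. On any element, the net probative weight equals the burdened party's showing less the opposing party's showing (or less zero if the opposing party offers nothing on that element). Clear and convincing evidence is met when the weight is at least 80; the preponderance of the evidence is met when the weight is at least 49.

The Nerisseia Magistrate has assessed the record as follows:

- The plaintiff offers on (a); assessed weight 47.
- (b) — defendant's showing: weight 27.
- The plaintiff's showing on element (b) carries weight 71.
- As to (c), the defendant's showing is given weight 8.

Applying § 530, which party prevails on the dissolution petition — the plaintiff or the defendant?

Stage 1 — burden on plaintiff; standard: the preponderance of the evidence (weight is at least 49).
    (a): 47 < 49 [not met]
    (b): 71 − 27 = 44 < 49 [not met]
  Not every element is met, so the plaintiff fails to carry Stage 1.
The analysis ends at Stage 1; the defendant prevails.

defendant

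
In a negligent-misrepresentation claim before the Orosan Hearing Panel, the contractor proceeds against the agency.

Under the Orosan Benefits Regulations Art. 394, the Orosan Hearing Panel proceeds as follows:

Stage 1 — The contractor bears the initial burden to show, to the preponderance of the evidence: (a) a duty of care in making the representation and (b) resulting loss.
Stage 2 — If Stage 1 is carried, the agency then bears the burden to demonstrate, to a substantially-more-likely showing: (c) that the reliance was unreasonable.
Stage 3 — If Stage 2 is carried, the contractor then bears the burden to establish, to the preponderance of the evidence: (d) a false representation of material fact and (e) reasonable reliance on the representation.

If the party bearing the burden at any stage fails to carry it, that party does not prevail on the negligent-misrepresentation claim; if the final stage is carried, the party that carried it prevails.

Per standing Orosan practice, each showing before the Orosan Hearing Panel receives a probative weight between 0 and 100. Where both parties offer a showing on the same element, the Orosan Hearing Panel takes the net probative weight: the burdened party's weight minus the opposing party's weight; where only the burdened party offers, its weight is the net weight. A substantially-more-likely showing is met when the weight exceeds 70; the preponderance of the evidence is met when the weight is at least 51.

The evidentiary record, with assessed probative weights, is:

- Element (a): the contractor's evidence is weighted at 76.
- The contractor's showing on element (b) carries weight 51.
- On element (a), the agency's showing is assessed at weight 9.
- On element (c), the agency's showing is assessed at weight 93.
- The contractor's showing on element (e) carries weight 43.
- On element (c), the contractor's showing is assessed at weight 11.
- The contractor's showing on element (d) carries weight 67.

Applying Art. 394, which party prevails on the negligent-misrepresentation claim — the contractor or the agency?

agency

At Stage 1 the contractor must meet the preponderance of the evidence (weight is at least 51): on (a) the weight is 76 less the opposing 9 gives net 67, ≥ 51, so (a) meets the standard; on (b) the weight is 51, which does reach 51, so (b) meets the standard.
  Stage 1 is satisfied; the onus moves to the agency.
At Stage 2 the agency must meet a substantially-more-likely showing (weight exceeds 70): on (c) the weight is 93 less the opposing 11 gives net 82, which does exceed 70, so (c) meets the standard.
  All elements met. The burden passes to the contractor.
At Stage 3 the contractor must meet the preponderance of the evidence (weight is at least 51): on (d) the weight is 67, ≥ 51, so (d) meets the standard; on (e) the weight is 43, < 51, so (e) does not meet the standard.
  The contractor does not carry Stage 3.
The analysis ends at Stage 3; the agency prevails.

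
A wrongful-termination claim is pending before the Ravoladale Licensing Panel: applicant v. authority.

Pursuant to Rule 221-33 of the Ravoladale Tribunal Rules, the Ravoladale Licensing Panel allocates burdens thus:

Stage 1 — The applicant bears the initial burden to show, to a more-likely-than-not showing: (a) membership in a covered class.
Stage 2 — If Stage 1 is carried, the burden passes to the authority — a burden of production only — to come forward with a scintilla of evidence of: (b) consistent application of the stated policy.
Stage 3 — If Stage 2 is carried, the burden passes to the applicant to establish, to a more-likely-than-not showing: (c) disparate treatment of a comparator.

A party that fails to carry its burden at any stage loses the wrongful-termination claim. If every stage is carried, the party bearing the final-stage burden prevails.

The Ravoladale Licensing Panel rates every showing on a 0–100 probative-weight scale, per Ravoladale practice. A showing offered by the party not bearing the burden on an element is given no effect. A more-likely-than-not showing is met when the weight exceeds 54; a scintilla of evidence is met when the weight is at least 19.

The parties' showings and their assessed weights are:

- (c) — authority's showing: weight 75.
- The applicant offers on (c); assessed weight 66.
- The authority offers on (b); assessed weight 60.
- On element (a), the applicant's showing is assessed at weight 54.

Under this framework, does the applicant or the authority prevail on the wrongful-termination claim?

Stage 1 (applicant, a more-likely-than-not showing, weight exceeds 54): (a) 54 ≤ 54 — fails.
  The applicant does not carry Stage 1.
So the authority prevails.

authority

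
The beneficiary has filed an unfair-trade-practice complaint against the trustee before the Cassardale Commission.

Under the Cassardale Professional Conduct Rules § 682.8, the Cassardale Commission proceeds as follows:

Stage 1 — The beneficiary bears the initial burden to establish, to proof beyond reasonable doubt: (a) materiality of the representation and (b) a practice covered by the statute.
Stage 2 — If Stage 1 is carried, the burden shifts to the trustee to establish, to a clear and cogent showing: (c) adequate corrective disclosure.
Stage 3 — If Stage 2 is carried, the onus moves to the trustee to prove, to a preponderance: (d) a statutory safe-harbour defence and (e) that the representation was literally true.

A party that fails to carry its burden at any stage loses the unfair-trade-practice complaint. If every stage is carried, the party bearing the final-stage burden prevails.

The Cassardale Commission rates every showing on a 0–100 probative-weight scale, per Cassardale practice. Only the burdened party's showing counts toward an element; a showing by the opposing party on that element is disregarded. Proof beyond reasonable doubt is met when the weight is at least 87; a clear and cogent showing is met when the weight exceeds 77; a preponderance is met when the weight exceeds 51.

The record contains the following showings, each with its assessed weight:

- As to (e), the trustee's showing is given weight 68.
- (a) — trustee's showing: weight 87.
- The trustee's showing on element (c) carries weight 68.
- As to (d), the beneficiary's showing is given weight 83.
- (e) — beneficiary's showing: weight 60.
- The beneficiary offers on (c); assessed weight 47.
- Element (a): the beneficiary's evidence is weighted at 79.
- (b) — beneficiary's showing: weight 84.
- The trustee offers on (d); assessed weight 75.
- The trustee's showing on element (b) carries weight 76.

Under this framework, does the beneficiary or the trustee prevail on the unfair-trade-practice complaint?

At Stage 1 the beneficiary must meet proof beyond reasonable doubt (weight is at least 87): on (a) the weight is 79 (the trustee's 87 is given no effect), which does not reach 87, so (a) does not meet the standard; on (b) the weight is 84 (the trustee's 76 is given no effect), which does not reach 87, so (b) does not meet the standard.
  The beneficiary does not carry Stage 1.
So the trustee prevails.

trustee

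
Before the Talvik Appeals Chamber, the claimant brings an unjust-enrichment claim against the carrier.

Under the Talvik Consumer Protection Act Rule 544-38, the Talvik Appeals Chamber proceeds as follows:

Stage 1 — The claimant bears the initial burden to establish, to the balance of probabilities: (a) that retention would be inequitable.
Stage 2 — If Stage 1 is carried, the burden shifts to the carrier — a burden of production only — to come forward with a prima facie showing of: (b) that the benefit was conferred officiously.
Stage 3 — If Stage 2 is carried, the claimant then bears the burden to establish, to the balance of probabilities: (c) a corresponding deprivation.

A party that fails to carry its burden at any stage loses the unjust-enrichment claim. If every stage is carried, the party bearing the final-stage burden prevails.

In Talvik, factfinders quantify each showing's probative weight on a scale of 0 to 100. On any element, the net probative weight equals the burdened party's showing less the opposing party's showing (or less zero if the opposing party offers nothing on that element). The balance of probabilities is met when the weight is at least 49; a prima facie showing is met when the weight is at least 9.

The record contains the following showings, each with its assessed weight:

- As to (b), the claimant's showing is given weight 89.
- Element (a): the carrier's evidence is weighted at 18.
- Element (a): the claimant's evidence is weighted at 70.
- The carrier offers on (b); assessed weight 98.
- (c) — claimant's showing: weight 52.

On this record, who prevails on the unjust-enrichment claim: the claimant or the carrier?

claimant

Stage 1 — burden on claimant; standard: the balance of probabilities (weight is at least 49).
    (a): 70 − 18 = 52 ≥ 49 [met]
  Stage 1 is satisfied; the onus moves to the carrier.
Stage 2 — burden on carrier; standard: a prima facie showing (weight is at least 9).
    (b): 98 − 89 = 9 ≥ 9 [met]
  The carrier carries Stage 2; the claimant now bears the burden.
Stage 3 — burden on claimant; standard: the balance of probabilities (weight is at least 49).
    (c): 52 ≥ 49 [met]
  Stage 3 carried; the final stage is satisfied.
With every stage satisfied, the claimant prevails.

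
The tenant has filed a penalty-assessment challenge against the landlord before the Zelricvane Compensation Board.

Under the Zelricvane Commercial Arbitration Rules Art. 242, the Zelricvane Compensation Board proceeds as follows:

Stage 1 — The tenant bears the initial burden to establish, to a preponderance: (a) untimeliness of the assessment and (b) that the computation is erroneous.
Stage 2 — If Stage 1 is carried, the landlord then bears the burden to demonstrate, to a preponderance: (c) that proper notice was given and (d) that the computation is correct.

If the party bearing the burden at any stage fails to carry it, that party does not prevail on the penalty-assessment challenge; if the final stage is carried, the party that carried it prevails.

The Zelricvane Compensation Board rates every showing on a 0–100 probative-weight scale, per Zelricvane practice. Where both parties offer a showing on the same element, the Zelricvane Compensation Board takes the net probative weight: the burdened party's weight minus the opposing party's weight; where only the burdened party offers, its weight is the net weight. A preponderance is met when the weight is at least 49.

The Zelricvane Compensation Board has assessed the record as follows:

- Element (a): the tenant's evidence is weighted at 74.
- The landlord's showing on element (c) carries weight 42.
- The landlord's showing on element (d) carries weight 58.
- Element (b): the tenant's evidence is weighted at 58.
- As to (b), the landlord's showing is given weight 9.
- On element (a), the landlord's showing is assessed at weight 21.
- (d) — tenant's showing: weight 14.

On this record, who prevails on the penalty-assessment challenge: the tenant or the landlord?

Stage 1 (tenant, a preponderance, weight is at least 49): (a) net 74−21=53 ≥ 49 — meets; (b) net 58−9=49 ≥ 49 — meets.
  Stage 1 is satisfied; the onus moves to the landlord.
Stage 2 (landlord, a preponderance, weight is at least 49): (c) 42 < 49 — fails; (d) net 58−14=44 < 49 — fails.
  Stage 2 not carried; the landlord fails its burden.
The analysis ends at Stage 2; the tenant prevails.

tenant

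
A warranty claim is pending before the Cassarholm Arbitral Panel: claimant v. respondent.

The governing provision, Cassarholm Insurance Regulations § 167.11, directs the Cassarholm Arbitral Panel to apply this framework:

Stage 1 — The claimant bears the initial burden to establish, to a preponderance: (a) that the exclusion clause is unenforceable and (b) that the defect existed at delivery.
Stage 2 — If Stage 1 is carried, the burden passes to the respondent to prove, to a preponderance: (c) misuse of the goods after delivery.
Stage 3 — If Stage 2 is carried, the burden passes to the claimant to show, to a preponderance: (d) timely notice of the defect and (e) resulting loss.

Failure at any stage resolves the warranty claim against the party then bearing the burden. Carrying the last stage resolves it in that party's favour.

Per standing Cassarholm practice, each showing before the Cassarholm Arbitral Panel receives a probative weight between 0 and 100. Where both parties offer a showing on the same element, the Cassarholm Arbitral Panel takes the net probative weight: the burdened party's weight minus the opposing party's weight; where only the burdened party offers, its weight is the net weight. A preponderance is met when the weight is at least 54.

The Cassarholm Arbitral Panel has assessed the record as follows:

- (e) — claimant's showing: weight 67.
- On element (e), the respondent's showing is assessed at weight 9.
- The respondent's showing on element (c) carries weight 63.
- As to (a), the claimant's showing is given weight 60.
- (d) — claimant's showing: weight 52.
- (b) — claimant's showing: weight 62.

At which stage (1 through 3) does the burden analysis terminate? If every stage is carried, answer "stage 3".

Stage 1 (claimant, a preponderance, weight is at least 54): (a) 60 ≥ 54 — meets; (b) 62 ≥ 54 — meets.
  Stage 1 carried; the burden shifts to the respondent.
Stage 2 (respondent, a preponderance, weight is at least 54): (c) 63 ≥ 54 — meets.
  The respondent carries Stage 2; the claimant now bears the burden.
Stage 3 (claimant, a preponderance, weight is at least 54): (d) 52 < 54 — fails; (e) net 67−9=58 ≥ 54 — meets.
  The claimant does not carry Stage 3.
The respondent prevails.

stage 3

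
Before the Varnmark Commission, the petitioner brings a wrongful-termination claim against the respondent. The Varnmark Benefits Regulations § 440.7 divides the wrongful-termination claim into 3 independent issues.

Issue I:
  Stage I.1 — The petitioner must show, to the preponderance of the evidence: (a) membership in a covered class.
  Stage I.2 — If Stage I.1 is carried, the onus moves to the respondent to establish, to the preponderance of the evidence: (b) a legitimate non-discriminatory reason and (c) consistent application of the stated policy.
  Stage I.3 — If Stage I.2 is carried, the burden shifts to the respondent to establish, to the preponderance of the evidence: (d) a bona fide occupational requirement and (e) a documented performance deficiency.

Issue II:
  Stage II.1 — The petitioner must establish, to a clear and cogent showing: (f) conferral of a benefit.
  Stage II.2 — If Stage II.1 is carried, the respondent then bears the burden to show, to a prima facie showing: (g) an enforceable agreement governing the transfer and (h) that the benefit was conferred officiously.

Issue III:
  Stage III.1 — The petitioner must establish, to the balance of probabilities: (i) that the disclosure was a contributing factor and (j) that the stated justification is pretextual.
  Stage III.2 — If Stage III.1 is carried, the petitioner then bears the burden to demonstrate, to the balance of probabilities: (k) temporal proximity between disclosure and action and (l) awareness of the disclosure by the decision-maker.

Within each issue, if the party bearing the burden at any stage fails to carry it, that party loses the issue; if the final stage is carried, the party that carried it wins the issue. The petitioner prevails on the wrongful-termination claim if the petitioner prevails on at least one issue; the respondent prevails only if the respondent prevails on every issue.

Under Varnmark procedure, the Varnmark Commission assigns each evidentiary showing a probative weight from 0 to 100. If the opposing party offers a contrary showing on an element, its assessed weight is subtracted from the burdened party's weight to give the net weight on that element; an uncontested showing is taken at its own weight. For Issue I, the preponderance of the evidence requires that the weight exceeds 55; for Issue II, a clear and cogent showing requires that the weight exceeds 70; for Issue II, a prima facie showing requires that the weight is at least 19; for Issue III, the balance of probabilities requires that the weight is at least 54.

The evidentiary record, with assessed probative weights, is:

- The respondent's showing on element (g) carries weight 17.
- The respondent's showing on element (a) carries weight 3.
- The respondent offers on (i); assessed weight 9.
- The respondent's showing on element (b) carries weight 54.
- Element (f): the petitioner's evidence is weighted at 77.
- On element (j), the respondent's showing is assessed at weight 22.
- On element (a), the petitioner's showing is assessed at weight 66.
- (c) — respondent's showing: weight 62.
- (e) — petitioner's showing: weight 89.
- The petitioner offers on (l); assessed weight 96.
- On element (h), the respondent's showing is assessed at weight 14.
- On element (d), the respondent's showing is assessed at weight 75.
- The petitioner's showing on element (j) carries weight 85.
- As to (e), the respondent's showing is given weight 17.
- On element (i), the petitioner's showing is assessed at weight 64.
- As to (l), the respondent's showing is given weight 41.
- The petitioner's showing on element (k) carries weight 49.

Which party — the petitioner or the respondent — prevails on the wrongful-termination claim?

petitioner

— Issue I —
Stage I.1 — burden on petitioner; standard: the preponderance of the evidence (weight exceeds 55).
    (a): 66 − 3 = 63 > 55 [met]
  Stage I.1 carried; the burden shifts to the respondent.
Stage I.2 — burden on respondent; standard: the preponderance of the evidence (weight exceeds 55).
    (b): 54 ≤ 55 [not met]
    (c): 62 > 55 [met]
  Not every element is met, so the respondent fails to carry Stage I.2.
So the petitioner prevails on this issue.
— Issue II —
At Stage II.1 the petitioner must meet a clear and cogent showing (weight exceeds 70): on (f) the weight is 77, > 70, so (f) meets the standard.
  Stage II.1 is satisfied; the onus moves to the respondent.
At Stage II.2 the respondent must meet a prima facie showing (weight is at least 19): on (g) the weight is 17, which does not reach 19, so (g) does not meet the standard; on (h) the weight is 14, < 19, so (h) does not meet the standard.
  The respondent does not carry Stage II.2.
The analysis ends at Stage II.2; the petitioner prevails on this issue.
— Issue III —
Stage III.1 — burden on petitioner; standard: the balance of probabilities (weight is at least 54).
    (i): 64 − 9 = 55 ≥ 54 [met]
    (j): 85 − 22 = 63 ≥ 54 [met]
  Stage III.1 carried; the burden remains with the petitioner.
Stage III.2 — burden on petitioner; standard: the balance of probabilities (weight is at least 54).
    (k): 49 < 54 [not met]
    (l): 96 − 41 = 55 ≥ 54 [met]
  Not every element is met, so the petitioner fails to carry Stage III.2.
So the respondent prevails on this issue.
Per-issue: Issue I → petitioner; Issue II → petitioner; Issue III → respondent. The petitioner must prevail on at least one issue; overall, the petitioner prevails.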